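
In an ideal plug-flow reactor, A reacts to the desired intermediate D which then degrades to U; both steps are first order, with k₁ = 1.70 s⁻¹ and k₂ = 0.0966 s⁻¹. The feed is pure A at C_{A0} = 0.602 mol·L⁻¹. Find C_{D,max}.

0.506 mol·L⁻¹

For a first-order series the maximum intermediate yield is C_{D,max}/C_{A0} = (k₁/k₂)^[k₂/(k₂−k₁)].
= (1.70/0.0966)^(0.0966/(0.0966−1.70)) = (17.60)^(-0.06025) = 0.8413.
C_{D,max} = 0.8413×0.602 = 0.506 mol·L⁻¹.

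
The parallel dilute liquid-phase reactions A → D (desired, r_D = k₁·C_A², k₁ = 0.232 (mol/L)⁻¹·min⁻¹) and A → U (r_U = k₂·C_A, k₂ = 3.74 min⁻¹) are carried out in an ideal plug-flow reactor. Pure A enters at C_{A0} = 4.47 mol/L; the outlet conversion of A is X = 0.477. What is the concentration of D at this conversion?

C_A = C_{A0}(1−X) = 2.338 mol/L.
Along a PFR/batch, dC_U/dC_A = −r_U/(r_D+r_U) = −k₂/(k₂+k₁·C_A).
Integrating from C_{A0} to C_A: C_U = (3.74/0.232)·ln[(3.74+0.232·4.47)/(3.74+0.232·2.34)] = 16.12·ln(4.777/4.282) = 1.762 mol/L.
Then C_D = (C_{A0}−C_A) − C_U = 2.132 − 1.762 = 0.3700 mol/L.

0.370 mol/L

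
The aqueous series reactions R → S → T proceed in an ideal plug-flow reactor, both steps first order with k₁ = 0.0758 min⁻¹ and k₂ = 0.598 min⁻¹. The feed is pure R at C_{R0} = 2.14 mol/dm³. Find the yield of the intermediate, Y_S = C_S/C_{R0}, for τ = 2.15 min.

The intermediate concentration in a first-order A→B→C sequence is C_S = k₁C_{R0}(e^(−k₁τ) − e^(−k₂τ))/(k₂−k₁).
e^(−k₁τ) = e^(−0.0758×2.15) = e^(−0.1630) = 0.8496; e^(−k₂τ) = e^(−1.286) = 0.2765.
C_S = 0.0758×2.14/(0.598−0.0758) × (0.8496−0.2765) = 0.3106×0.5732 = 0.1780 mol/dm³.
Y_S = C_S/C_{R0} = 0.1780/2.14 = 0.0832.

0.0832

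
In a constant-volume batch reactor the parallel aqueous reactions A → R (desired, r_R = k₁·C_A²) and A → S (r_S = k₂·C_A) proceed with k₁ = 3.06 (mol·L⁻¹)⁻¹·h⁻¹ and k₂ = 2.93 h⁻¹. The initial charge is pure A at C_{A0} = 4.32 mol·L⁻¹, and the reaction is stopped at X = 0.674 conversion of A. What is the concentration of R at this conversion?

2.14 mol·L⁻¹

C_A = C_{A0}(1−X) = 1.408 mol·L⁻¹.
Along a PFR/batch, dC_S/dC_A = −r_S/(r_R+r_S) = −k₂/(k₂+k₁·C_A).
Integrating from C_{A0} to C_A: C_S = (2.93/3.06)·ln[(2.93+3.06·4.32)/(2.93+3.06·1.41)] = 0.9575·ln(16.15/7.239) = 0.7682 mol·L⁻¹.
Then C_R = (C_{A0}−C_A) − C_S = 2.912 − 0.7682 = 2.143 mol·L⁻¹.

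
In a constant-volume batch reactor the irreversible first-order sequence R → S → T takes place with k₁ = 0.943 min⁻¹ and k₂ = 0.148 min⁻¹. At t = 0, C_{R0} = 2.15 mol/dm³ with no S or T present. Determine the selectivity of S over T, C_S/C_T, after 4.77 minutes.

For first-order series with pure R initially, C_S(t) = k₁C_{R0}/(k₂−k₁)·(e^(−k₁t) − e^(−k₂t)).
e^(−k₁t) = e^(−0.943×4.77) = e^(−4.498) = 0.01113; e^(−k₂t) = e^(−0.7060) = 0.4936.
C_S = 0.943×2.15/(0.148−0.943) × (0.01113−0.4936) = (-2.550)×(-0.4825) = 1.231 mol/dm³.
C_R = C_{R0}e^(−k₁t) = 0.02393 mol/dm³, so C_T = C_{R0}−C_R−C_S = 0.8956 mol/dm³; C_S/C_T = 1.37.

1.37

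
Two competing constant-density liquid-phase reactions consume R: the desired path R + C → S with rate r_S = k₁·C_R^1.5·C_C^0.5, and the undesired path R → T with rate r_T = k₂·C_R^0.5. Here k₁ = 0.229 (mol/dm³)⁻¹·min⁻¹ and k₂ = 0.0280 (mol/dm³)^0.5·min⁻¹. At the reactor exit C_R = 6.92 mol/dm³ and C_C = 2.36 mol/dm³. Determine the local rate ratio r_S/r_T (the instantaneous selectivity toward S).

86.9

S_{S/T} = r_S/r_T = (k₁·C_R^1.5·C_C^0.5)/(k₂·C_R^0.5) = (k₁/k₂)·C_R·C_C^0.5.
= (0.229×6.920^1.5×2.360^0.5) / (0.0280×6.920^0.5) = 6.404/0.07366 = 86.9.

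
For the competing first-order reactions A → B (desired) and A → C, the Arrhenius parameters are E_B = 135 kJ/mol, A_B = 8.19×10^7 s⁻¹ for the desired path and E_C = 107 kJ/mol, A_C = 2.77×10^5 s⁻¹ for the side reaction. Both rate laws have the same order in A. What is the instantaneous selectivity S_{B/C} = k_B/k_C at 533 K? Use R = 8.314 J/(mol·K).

Since both paths have the same order in A, the concentration cancels and S_{B/C} = k_B/k_C = (A_B/A_C)·exp[(E_C−E_B)/(RT)].
(E_C−E_B)/(RT) = (107−135)×10³/(8.314×533) = -28000/4431 = -6.319.
k_B/k_C = (8.19×10^7/2.77×10^5)·exp(-6.319) = 295.7 × 0.001802 = 0.533.
Since E_B > E_C, raising the temperature improves selectivity toward B.

0.533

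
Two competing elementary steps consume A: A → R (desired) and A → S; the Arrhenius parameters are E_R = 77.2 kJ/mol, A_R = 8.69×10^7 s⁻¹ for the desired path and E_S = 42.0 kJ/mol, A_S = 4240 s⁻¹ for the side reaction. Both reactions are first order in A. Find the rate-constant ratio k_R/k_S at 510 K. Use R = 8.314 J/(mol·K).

k_R/k_S = (A_R/A_S)·exp[−(E_R−E_S)/(RT)] = (A_R/A_S)·exp[(E_S−E_R)/(RT)].
(E_S−E_R)/(RT) = (42.0−77.2)×10³/(8.314×510) = -35200/4240 = -8.302.
k_R/k_S = (8.69×10^7/4240)·exp(-8.302) = 20495 × 2.481×10^-4 = 5.09.
Since E_R > E_S, raising the temperature improves selectivity toward R.

5.09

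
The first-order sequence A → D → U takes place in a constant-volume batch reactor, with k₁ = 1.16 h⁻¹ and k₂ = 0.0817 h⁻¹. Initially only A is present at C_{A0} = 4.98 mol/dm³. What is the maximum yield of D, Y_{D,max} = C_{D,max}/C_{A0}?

0.818

At the optimum, C_{D,max}/C_{A0} = (k₁/k₂)^[k₂/(k₂−k₁)].
= (1.16/0.0817)^(0.0817/(0.0817−1.16)) = (14.20)^(-0.07577) = 0.8179.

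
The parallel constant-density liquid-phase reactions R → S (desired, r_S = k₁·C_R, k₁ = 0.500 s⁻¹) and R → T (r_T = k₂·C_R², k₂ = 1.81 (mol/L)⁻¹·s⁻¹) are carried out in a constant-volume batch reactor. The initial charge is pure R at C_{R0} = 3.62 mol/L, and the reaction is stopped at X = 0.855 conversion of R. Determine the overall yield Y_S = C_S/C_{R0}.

0.121

C_R = C_{R0}(1−X) = 0.5249 mol/L.
Along a PFR/batch, dC_S/dC_R = −r_S/(r_S+r_T) = −k₁/(k₁+k₂·C_R).
Integrating from C_{R0} to C_R: C_S = (0.500/1.81)·ln[(0.500+1.81·3.62)/(0.500+1.81·0.525)] = 0.2762·ln(7.052/1.450) = 0.4369 mol/L.
Y_S = C_S/C_{R0} = 0.4369/3.62 = 0.121.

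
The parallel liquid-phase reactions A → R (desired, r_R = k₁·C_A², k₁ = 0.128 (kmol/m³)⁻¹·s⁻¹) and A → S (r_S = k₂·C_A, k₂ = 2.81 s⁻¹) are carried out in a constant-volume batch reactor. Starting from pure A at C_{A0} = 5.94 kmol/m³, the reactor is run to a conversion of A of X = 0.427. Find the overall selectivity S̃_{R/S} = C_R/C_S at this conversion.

C_A = C_{A0}(1−X) = 3.404 kmol/m³.
Along a PFR/batch, dC_S/dC_A = −r_S/(r_R+r_S) = −k₂/(k₂+k₁·C_A).
Integrating from C_{A0} to C_A: C_S = (2.81/0.128)·ln[(2.81+0.128·5.94)/(2.81+0.128·3.40)] = 21.95·ln(3.570/3.246) = 2.093 kmol/m³.
Then C_R = (C_{A0}−C_A) − C_S = 2.536 − 2.093 = 0.4435 kmol/m³.
S̃_{R/S} = C_R/C_S = 0.4435/2.093 = 0.212.

0.212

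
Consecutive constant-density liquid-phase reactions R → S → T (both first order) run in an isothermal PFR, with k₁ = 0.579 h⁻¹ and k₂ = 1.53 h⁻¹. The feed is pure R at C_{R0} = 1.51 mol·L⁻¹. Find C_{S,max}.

For a first-order series the maximum intermediate yield is C_{S,max}/C_{R0} = (k₁/k₂)^[k₂/(k₂−k₁)].
= (0.579/1.53)^(1.53/(1.53−0.579)) = (0.3784)^(1.609) = 0.2094.
C_{S,max} = 0.2094×1.51 = 0.316 mol·L⁻¹.

0.316 mol·L⁻¹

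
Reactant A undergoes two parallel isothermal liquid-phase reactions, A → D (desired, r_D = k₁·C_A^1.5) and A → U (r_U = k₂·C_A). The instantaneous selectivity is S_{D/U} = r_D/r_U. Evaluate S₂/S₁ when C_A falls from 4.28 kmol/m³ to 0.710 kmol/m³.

S_{D/U} = (k₁/k₂)·C_A^0.5, so S₂/S₁ = (C_{A,2}/C_{A,1})^0.5.
= (0.710/4.28)^0.5 = (0.1659)^0.5 = 0.407.

0.407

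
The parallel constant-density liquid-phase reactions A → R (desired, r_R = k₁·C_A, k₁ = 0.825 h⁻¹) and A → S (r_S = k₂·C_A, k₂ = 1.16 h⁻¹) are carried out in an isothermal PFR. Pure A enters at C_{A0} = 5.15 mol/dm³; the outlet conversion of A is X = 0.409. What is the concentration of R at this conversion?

0.875 mol/dm³

C_A = C_{A0}(1−X) = 3.044 mol/dm³.
Both paths are first order in A, so the instantaneous fraction to R is constant: dC_R/d(−C_A) = k₁/(k₁+k₂) = 0.4156.
C_R = 0.4156·(C_{A0}−C_A) = 0.4156×2.106 = 0.875 mol/dm³.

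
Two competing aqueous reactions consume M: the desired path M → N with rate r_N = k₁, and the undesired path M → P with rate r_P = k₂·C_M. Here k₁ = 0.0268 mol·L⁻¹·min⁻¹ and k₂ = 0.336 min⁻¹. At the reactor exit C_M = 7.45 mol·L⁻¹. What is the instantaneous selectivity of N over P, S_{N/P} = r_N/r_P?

0.0107

S_{N/P} = r_N/r_P = (k₁)/(k₂·C_M) = (k₁/k₂)·C_M⁻¹.
= (0.0268) / (0.336×7.450) = 0.02680/2.503 = 0.0107.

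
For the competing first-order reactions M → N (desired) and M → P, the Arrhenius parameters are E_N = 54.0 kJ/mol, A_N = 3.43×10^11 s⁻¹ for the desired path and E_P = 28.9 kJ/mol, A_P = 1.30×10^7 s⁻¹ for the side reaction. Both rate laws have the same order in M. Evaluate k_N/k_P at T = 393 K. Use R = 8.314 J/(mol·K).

Since both paths have the same order in M, the concentration cancels and S_{N/P} = k_N/k_P = (A_N/A_P)·exp[(E_P−E_N)/(RT)].
(E_P−E_N)/(RT) = (28.9−54.0)×10³/(8.314×393) = -25100/3267 = -7.682.
k_N/k_P = (3.43×10^11/1.30×10^7)·exp(-7.682) = 26385 × 4.611×10^-4 = 12.2.

12.2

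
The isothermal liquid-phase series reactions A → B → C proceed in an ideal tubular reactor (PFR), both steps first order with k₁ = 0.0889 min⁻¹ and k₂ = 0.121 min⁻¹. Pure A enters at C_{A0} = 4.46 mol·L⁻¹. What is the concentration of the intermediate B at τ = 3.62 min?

0.982 mol·L⁻¹

Solving the coupled first-order balances gives C_B(τ) = [k₁/(k₂−k₁)]·C_{A0}·(e^(−k₁τ) − e^(−k₂τ)).
e^(−k₁τ) = e^(−0.0889×3.62) = e^(−0.3218) = 0.7248; e^(−k₂τ) = e^(−0.4380) = 0.6453.
C_B = 0.0889×4.46/(0.121−0.0889) × (0.7248−0.6453) = 12.35×0.07952 = 0.9822 mol·L⁻¹.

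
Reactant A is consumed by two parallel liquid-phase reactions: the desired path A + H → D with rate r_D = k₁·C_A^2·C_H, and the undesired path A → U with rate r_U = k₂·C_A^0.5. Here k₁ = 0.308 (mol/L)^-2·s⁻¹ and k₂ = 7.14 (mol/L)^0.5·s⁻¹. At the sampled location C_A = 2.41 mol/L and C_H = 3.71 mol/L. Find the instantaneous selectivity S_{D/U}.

S_{D/U} = r_D/r_U = (k₁·C_A^2·C_H)/(k₂·C_A^0.5) = (k₁/k₂)·C_A^1.5·C_H.
= (0.308×2.410^2×3.710) / (7.14×2.410^0.5) = 6.637/11.08 = 0.599.
Since the desired path is higher order in A, keeping C_A high (PFR or concentrated feed) favours D.

0.599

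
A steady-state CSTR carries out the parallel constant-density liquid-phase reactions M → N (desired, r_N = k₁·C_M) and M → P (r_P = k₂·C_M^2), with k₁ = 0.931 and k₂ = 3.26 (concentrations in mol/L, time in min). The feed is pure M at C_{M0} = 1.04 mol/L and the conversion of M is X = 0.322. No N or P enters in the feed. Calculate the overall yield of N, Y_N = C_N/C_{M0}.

0.0928

Exit C_M = C_{M0}(1−X) = 1.04×0.678 = 0.7051 mol/L.
Rates in a CSTR are evaluated at the outlet concentration: r_N = 0.931×0.7051 = 0.6565, r_P = 3.26×0.7051^2 = 1.621.
Fraction of consumed M going to N: r_N/(r_N+r_P) = 0.2883.
C_N = 0.2883·C_{M0}·X = 0.2883×1.04×0.322 = 0.0965 mol/L; Y_N = C_N/C_{M0} = 0.0928.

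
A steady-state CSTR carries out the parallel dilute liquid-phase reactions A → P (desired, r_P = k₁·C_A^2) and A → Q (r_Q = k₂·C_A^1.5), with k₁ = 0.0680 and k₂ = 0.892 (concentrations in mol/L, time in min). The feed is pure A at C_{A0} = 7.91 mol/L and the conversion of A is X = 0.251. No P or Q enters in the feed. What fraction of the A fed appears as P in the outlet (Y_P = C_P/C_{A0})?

0.0393

Exit C_A = C_{A0}(1−X) = 7.91×0.749 = 5.925 mol/L.
Rates in a CSTR are evaluated at the outlet concentration: r_P = 0.0680×5.925^2 = 2.387, r_Q = 0.892×5.925^1.5 = 12.86.
Fraction of consumed A going to P: r_P/(r_P+r_Q) = 0.1565.
C_P = 0.1565·C_{A0}·X = 0.1565×7.91×0.251 = 0.311 mol/L; Y_P = C_P/C_{A0} = 0.0393.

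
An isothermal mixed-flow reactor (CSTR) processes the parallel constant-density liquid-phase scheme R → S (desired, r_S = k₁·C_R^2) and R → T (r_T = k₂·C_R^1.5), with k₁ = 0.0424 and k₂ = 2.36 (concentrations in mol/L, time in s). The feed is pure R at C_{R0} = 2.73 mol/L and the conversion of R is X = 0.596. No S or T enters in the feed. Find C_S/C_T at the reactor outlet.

Exit C_R = C_{R0}(1−X) = 2.73×0.404 = 1.103 mol/L.
In a CSTR the entire volume is at exit conditions, so r_S = 0.0424×1.103^2 = 0.05158 and r_T = 2.36×1.103^1.5 = 2.734.
Overall selectivity = C_S/C_T = r_Sτ/(r_Tτ) = r_S/r_T = 0.0189.

0.0189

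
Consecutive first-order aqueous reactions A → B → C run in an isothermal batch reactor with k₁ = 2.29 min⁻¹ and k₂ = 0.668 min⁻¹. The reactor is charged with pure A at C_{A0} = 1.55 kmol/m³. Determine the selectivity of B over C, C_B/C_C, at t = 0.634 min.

3.45

Solving the coupled first-order balances gives C_B(t) = [k₁/(k₂−k₁)]·C_{A0}·(e^(−k₁t) − e^(−k₂t)).
e^(−k₁t) = e^(−2.29×0.634) = e^(−1.452) = 0.2341; e^(−k₂t) = e^(−0.4235) = 0.6547.
C_B = 2.29×1.55/(0.668−2.29) × (0.2341−0.6547) = (-2.188)×(-0.4206) = 0.9204 kmol/m³.
C_A = C_{A0}e^(−k₁t) = 0.3629 kmol/m³, so C_C = C_{A0}−C_A−C_B = 0.2667 kmol/m³; C_B/C_C = 3.45.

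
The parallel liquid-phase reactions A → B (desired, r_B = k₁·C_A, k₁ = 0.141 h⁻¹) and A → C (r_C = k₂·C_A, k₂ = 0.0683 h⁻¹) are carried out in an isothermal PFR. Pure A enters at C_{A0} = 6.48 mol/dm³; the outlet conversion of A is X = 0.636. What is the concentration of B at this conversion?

C_A = C_{A0}(1−X) = 2.359 mol/dm³.
Both paths are first order in A, so the instantaneous fraction to B is constant: dC_B/d(−C_A) = k₁/(k₁+k₂) = 0.6737.
C_B = 0.6737·(C_{A0}−C_A) = 0.6737×4.121 = 2.78 mol/dm³.

2.78 mol/dm³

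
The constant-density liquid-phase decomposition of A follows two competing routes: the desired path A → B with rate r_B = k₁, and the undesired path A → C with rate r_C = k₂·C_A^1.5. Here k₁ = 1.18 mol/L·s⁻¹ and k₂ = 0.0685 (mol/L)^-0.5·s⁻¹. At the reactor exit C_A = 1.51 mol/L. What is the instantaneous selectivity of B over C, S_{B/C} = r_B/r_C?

S_{B/C} = r_B/r_C = (k₁)/(k₂·C_A^1.5) = (k₁/k₂)·C_A^-1.5.
= (1.18) / (0.0685×1.510^1.5) = 1.180/0.1271 = 9.28.
The undesired path is higher order in A, so low C_A (CSTR or dilute feed) favours B.

9.28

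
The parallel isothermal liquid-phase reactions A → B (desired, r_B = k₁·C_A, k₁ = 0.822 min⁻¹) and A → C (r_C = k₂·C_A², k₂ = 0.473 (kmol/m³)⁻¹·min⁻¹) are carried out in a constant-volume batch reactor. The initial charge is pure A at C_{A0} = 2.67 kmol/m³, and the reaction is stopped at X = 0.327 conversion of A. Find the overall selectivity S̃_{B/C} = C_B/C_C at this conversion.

C_A = C_{A0}(1−X) = 1.797 kmol/m³.
Along a PFR/batch, dC_B/dC_A = −r_B/(r_B+r_C) = −k₁/(k₁+k₂·C_A).
Integrating from C_{A0} to C_A: C_B = (0.822/0.473)·ln[(0.822+0.473·2.67)/(0.822+0.473·1.80)] = 1.738·ln(2.085/1.672) = 0.3836 kmol/m³.
C_C = (C_{A0}−C_A)−C_B = 0.4895 kmol/m³; S̃_{B/C} = 0.3836/0.4895 = 0.784.

0.784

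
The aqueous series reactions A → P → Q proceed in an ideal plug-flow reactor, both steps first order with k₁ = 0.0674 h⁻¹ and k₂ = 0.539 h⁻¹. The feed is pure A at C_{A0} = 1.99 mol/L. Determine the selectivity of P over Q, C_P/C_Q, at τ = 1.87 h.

1.66

Solving the coupled first-order balances gives C_P(τ) = [k₁/(k₂−k₁)]·C_{A0}·(e^(−k₁τ) − e^(−k₂τ)).
e^(−k₁τ) = e^(−0.0674×1.87) = e^(−0.1260) = 0.8816; e^(−k₂τ) = e^(−1.008) = 0.3650.
C_P = 0.0674×1.99/(0.539−0.0674) × (0.8816−0.3650) = 0.2844×0.5166 = 0.1469 mol/L.
C_A = C_{A0}e^(−k₁τ) = 1.754 mol/L, so C_Q = C_{A0}−C_A−C_P = 0.08873 mol/L; C_P/C_Q = 1.66.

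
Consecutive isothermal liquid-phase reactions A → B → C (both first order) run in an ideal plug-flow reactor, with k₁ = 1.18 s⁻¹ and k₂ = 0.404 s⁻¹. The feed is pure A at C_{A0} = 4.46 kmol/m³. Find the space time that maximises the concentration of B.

The intermediate peaks when r₁ = r₂, i.e. k₁e^(−k₁τ) = k₂e^(−k₂τ), giving τ_opt = ln(k₂/k₁)/(k₂−k₁).
= ln(0.404/1.18)/(0.404−1.18) = ln(0.3424)/-0.7760 = -1.072/-0.7760 = 1.38 s.

1.38 s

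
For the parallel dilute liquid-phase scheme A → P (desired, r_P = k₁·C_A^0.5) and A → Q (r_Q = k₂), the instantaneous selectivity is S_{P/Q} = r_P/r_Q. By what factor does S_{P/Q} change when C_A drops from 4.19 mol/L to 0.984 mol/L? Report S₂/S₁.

0.485

S_{P/Q} = (k₁/k₂)·C_A^0.5, so S₂/S₁ = (C_{A,2}/C_{A,1})^0.5.
= (0.984/4.19)^0.5 = (0.2348)^0.5 = 0.485.
Selectivity toward P falls as C_A falls — high-concentration operation is favoured.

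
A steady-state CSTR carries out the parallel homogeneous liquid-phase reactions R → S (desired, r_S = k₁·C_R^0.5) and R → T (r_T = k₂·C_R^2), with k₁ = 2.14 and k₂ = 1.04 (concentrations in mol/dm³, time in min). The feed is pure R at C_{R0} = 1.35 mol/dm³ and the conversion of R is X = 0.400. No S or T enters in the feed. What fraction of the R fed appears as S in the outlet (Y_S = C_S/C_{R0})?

0.295

Exit C_R = C_{R0}(1−X) = 1.35×0.600 = 0.8100 mol/dm³.
A CSTR operates uniformly at the exit composition, giving r_S = 1.926 and r_T = 0.6823 (each k·C_R^n at C_R = 0.8100).
Fraction of consumed R going to S: r_S/(r_S+r_T) = 0.7384.
C_S = 0.7384·C_{R0}·X = 0.7384×1.35×0.400 = 0.399 mol/dm³; Y_S = C_S/C_{R0} = 0.295.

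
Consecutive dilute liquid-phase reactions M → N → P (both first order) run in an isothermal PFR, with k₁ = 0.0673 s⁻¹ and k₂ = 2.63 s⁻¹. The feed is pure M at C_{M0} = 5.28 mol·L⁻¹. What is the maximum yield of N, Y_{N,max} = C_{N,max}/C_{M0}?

Evaluating C_N at τ_opt = ln(k₂/k₁)/(k₂−k₁) gives C_{N,max}/C_{M0} = (k₁/k₂)^[k₂/(k₂−k₁)].
= (0.0673/2.63)^(2.63/(2.63−0.0673)) = (0.02559)^(1.026) = 0.02324.

0.0232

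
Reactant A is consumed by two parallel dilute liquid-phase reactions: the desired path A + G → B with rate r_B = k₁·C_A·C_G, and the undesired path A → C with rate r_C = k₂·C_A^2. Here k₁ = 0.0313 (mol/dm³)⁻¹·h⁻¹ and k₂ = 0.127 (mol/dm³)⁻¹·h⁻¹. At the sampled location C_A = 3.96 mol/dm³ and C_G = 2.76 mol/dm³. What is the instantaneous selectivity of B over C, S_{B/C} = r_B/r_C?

S_{B/C} = r_B/r_C = (k₁·C_A·C_G)/(k₂·C_A^2) = (k₁/k₂)·C_A⁻¹·C_G.
= (0.0313×3.960×2.760) / (0.127×3.960^2) = 0.3421/1.992 = 0.172.
The undesired path is higher order in A, so low C_A (CSTR or dilute feed) favours B.

0.172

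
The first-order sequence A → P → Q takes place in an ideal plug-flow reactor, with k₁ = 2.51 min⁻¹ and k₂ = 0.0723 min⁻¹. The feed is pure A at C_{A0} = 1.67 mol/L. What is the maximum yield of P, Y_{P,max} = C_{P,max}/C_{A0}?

0.900

At the optimum, C_{P,max}/C_{A0} = (k₁/k₂)^[k₂/(k₂−k₁)].
= (2.51/0.0723)^(0.0723/(0.0723−2.51)) = (34.72)^(-0.02966) = 0.9001.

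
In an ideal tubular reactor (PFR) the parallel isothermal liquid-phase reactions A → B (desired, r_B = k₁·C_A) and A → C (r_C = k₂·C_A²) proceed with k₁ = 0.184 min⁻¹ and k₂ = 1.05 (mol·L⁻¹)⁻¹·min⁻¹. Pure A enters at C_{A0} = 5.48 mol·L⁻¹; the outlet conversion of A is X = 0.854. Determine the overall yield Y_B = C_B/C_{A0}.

0.0562

C_A = C_{A0}(1−X) = 0.8001 mol·L⁻¹.
Along a PFR/batch, dC_B/dC_A = −r_B/(r_B+r_C) = −k₁/(k₁+k₂·C_A).
Integrating from C_{A0} to C_A: C_B = (0.184/1.05)·ln[(0.184+1.05·5.48)/(0.184+1.05·0.800)] = 0.1752·ln(5.938/1.024) = 0.3080 mol·L⁻¹.
Y_B = C_B/C_{A0} = 0.3080/5.48 = 0.0562.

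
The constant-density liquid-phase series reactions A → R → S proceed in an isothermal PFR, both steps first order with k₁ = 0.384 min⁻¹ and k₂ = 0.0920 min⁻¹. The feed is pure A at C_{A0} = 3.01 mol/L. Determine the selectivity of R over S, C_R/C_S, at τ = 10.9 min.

Solving the coupled first-order balances gives C_R(τ) = [k₁/(k₂−k₁)]·C_{A0}·(e^(−k₁τ) − e^(−k₂τ)).
e^(−k₁τ) = e^(−0.384×10.9) = e^(−4.186) = 0.01521; e^(−k₂τ) = e^(−1.003) = 0.3669.
C_R = 0.384×3.01/(0.0920−0.384) × (0.01521−0.3669) = (-3.958)×(-0.3516) = 1.392 mol/L.
C_A = C_{A0}e^(−k₁τ) = 0.04579 mol/L, so C_S = C_{A0}−C_A−C_R = 1.572 mol/L; C_R/C_S = 0.885.

0.885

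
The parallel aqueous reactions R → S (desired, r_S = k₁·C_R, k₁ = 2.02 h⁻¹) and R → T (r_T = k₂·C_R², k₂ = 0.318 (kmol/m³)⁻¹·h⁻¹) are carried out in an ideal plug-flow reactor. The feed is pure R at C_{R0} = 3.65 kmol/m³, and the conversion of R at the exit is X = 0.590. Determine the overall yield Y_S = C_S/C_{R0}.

C_R = C_{R0}(1−X) = 1.497 kmol/m³.
Along a PFR/batch, dC_S/dC_R = −r_S/(r_S+r_T) = −k₁/(k₁+k₂·C_R).
Integrating from C_{R0} to C_R: C_S = (2.02/0.318)·ln[(2.02+0.318·3.65)/(2.02+0.318·1.50)] = 6.352·ln(3.181/2.496) = 1.540 kmol/m³.
Y_S = C_S/C_{R0} = 1.540/3.65 = 0.422.

0.422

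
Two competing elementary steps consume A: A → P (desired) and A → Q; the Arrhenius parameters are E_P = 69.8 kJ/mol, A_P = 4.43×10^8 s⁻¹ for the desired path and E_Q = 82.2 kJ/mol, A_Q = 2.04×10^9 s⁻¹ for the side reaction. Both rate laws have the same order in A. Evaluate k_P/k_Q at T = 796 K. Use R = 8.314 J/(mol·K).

1.41

k_P/k_Q = (A_P/A_Q)·exp[−(E_P−E_Q)/(RT)] = (A_P/A_Q)·exp[(E_Q−E_P)/(RT)].
(E_Q−E_P)/(RT) = (82.2−69.8)×10³/(8.314×796) = 12400/6618 = 1.874.
k_P/k_Q = (4.43×10^8/2.04×10^9)·exp(1.874) = 0.2172 × 6.512 = 1.41.
Since E_P < E_Q, lowering the temperature improves selectivity toward P.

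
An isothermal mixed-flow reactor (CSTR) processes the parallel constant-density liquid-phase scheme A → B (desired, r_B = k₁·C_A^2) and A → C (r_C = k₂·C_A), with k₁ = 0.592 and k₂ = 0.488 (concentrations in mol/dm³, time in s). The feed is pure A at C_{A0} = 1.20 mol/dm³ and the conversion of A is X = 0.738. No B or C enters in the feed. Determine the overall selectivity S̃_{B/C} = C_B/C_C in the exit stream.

Exit C_A = C_{A0}(1−X) = 1.20×0.262 = 0.3144 mol/dm³.
Rates in a CSTR are evaluated at the outlet concentration: r_B = 0.592×0.3144^2 = 0.05852, r_C = 0.488×0.3144 = 0.1534.
Overall selectivity = C_B/C_C = r_Bτ/(r_Cτ) = r_B/r_C = 0.381.

0.381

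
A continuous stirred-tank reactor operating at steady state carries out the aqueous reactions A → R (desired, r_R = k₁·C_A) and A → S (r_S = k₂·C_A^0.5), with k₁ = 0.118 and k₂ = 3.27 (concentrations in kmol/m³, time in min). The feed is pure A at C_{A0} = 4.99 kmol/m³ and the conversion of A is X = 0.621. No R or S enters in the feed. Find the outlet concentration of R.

0.147 kmol/m³

Exit C_A = C_{A0}(1−X) = 4.99×0.379 = 1.891 kmol/m³.
In a CSTR the entire volume is at exit conditions, so r_R = 0.118×1.891 = 0.2232 and r_S = 3.27×1.891^0.5 = 4.497.
Fraction of consumed A going to R: r_R/(r_R+r_S) = 0.04728.
C_R = 0.04728·C_{A0}·X = 0.04728×4.99×0.621 = 0.147 kmol/m³.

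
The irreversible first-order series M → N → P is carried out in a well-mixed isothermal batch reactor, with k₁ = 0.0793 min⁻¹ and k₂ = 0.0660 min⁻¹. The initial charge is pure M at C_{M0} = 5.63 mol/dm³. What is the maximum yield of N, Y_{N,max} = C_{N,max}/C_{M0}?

0.402

At the optimum, C_{N,max}/C_{M0} = (k₁/k₂)^[k₂/(k₂−k₁)].
= (0.0793/0.0660)^(0.0660/(0.0660−0.0793)) = (1.202)^(-4.962) = 0.4021.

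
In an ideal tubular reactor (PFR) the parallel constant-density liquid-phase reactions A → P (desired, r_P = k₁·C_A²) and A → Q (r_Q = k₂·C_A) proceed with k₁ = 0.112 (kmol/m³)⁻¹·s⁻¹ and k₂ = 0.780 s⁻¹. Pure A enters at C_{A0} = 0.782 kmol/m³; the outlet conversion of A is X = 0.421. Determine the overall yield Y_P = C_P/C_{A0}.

C_A = C_{A0}(1−X) = 0.4528 kmol/m³.
Along a PFR/batch, dC_Q/dC_A = −r_Q/(r_P+r_Q) = −k₂/(k₂+k₁·C_A).
Integrating from C_{A0} to C_A: C_Q = (0.780/0.112)·ln[(0.780+0.112·0.782)/(0.780+0.112·0.453)] = 6.964·ln(0.8676/0.8307) = 0.3025 kmol/m³.
Then C_P = (C_{A0}−C_A) − C_Q = 0.3292 − 0.3025 = 0.02676 kmol/m³.
Y_P = C_P/C_{A0} = 0.02676/0.782 = 0.0342.

0.0342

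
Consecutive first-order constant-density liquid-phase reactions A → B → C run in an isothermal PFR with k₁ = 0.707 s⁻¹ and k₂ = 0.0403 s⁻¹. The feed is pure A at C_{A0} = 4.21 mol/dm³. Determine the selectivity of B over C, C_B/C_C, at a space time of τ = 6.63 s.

Solving the coupled first-order balances gives C_B(τ) = [k₁/(k₂−k₁)]·C_{A0}·(e^(−k₁τ) − e^(−k₂τ)).
e^(−k₁τ) = e^(−0.707×6.63) = e^(−4.687) = 0.009211; e^(−k₂τ) = e^(−0.2672) = 0.7655.
C_B = 0.707×4.21/(0.0403−0.707) × (0.009211−0.7655) = (-4.464)×(-0.7563) = 3.377 mol/dm³.
C_A = C_{A0}e^(−k₁τ) = 0.03878 mol/dm³, so C_C = C_{A0}−C_A−C_B = 0.7947 mol/dm³; C_B/C_C = 4.25.

4.25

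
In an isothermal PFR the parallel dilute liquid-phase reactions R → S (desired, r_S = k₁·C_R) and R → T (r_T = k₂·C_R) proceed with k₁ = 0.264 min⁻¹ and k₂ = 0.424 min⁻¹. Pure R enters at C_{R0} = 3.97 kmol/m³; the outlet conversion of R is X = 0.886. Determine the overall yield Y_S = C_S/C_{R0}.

0.340

C_R = C_{R0}(1−X) = 0.4526 kmol/m³.
Both paths are first order in R, so the instantaneous fraction to S is constant: dC_S/d(−C_R) = k₁/(k₁+k₂) = 0.3837.
C_S = 0.3837·(C_{R0}−C_R) = 0.3837×3.517 = 1.35 kmol/m³.
Y_S = C_S/C_{R0} = 1.350/3.97 = 0.340.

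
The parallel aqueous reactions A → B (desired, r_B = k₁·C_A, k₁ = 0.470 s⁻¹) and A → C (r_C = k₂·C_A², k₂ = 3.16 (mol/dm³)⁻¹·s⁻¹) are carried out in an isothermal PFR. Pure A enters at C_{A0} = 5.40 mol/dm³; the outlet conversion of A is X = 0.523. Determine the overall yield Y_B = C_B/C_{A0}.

C_A = C_{A0}(1−X) = 2.576 mol/dm³.
Along a PFR/batch, dC_B/dC_A = −r_B/(r_B+r_C) = −k₁/(k₁+k₂·C_A).
Integrating from C_{A0} to C_A: C_B = (0.470/3.16)·ln[(0.470+3.16·5.40)/(0.470+3.16·2.58)] = 0.1487·ln(17.53/8.610) = 0.1058 mol/dm³.
Y_B = C_B/C_{A0} = 0.1058/5.40 = 0.0196.

0.0196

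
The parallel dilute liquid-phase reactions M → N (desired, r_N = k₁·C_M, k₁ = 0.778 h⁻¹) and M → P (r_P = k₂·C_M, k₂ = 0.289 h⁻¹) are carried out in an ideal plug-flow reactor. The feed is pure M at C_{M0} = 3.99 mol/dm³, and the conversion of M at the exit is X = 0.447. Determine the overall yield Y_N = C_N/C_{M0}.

0.326

C_M = C_{M0}(1−X) = 2.206 mol/dm³.
Both paths are first order in M, so the instantaneous fraction to N is constant: dC_N/d(−C_M) = k₁/(k₁+k₂) = 0.7291.
C_N = 0.7291·(C_{M0}−C_M) = 0.7291×1.784 = 1.30 mol/dm³.
Y_N = C_N/C_{M0} = 1.300/3.99 = 0.326.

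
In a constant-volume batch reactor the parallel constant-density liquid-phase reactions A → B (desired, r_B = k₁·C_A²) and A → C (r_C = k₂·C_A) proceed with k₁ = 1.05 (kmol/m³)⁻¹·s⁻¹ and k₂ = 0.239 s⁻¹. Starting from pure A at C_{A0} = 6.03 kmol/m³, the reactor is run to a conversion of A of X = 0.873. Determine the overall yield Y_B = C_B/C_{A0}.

C_A = C_{A0}(1−X) = 0.7658 kmol/m³.
Along a PFR/batch, dC_C/dC_A = −r_C/(r_B+r_C) = −k₂/(k₂+k₁·C_A).
Integrating from C_{A0} to C_A: C_C = (0.239/1.05)·ln[(0.239+1.05·6.03)/(0.239+1.05·0.766)] = 0.2276·ln(6.571/1.043) = 0.4189 kmol/m³.
Then C_B = (C_{A0}−C_A) − C_C = 5.264 − 0.4189 = 4.845 kmol/m³.
Y_B = C_B/C_{A0} = 4.845/6.03 = 0.804.

0.804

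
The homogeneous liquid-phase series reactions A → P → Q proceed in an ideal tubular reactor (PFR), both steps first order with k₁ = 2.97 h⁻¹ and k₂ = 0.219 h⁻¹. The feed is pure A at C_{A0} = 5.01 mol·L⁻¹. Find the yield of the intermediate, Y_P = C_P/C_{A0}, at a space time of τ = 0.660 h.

For first-order series with pure A initially, C_P(τ) = k₁C_{A0}/(k₂−k₁)·(e^(−k₁τ) − e^(−k₂τ)).
e^(−k₁τ) = e^(−2.97×0.660) = e^(−1.960) = 0.1408; e^(−k₂τ) = e^(−0.1445) = 0.8654.
C_P = 2.97×5.01/(0.219−2.97) × (0.1408−0.8654) = (-5.409)×(-0.7246) = 3.919 mol·L⁻¹.
Y_P = C_P/C_{A0} = 3.919/5.01 = 0.782.

0.782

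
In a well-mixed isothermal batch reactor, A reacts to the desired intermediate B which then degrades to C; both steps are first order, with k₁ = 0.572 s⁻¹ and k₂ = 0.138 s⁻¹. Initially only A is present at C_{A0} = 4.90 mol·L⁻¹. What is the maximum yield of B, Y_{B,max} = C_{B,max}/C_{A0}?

For a first-order series the maximum intermediate yield is C_{B,max}/C_{A0} = (k₁/k₂)^[k₂/(k₂−k₁)].
= (0.572/0.138)^(0.138/(0.138−0.572)) = (4.145)^(-0.3180) = 0.6363.

0.636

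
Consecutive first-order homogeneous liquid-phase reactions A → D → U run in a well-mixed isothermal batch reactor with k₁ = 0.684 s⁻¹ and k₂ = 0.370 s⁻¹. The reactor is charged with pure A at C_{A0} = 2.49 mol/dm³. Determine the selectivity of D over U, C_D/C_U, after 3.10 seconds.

0.957

Solving the coupled first-order balances gives C_D(t) = [k₁/(k₂−k₁)]·C_{A0}·(e^(−k₁t) − e^(−k₂t)).
e^(−k₁t) = e^(−0.684×3.10) = e^(−2.120) = 0.1200; e^(−k₂t) = e^(−1.147) = 0.3176.
C_D = 0.684×2.49/(0.370−0.684) × (0.1200−0.3176) = (-5.424)×(-0.1976) = 1.072 mol/dm³.
C_A = C_{A0}e^(−k₁t) = 0.2988 mol/dm³, so C_U = C_{A0}−C_A−C_D = 1.119 mol/dm³; C_D/C_U = 0.957.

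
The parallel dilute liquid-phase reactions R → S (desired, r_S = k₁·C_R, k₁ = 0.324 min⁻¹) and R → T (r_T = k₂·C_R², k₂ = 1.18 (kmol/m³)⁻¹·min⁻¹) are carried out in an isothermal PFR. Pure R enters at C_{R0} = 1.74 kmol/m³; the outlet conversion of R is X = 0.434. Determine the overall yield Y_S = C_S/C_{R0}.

0.0741

C_R = C_{R0}(1−X) = 0.9848 kmol/m³.
Along a PFR/batch, dC_S/dC_R = −r_S/(r_S+r_T) = −k₁/(k₁+k₂·C_R).
Integrating from C_{R0} to C_R: C_S = (0.324/1.18)·ln[(0.324+1.18·1.74)/(0.324+1.18·0.985)] = 0.2746·ln(2.377/1.486) = 0.1290 kmol/m³.
Y_S = C_S/C_{R0} = 0.1290/1.74 = 0.0741.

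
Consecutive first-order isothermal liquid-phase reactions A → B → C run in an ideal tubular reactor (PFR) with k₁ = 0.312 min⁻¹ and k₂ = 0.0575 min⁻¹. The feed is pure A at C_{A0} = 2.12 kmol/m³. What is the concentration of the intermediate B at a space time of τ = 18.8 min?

0.874 kmol/m³

Solving the coupled first-order balances gives C_B(τ) = [k₁/(k₂−k₁)]·C_{A0}·(e^(−k₁τ) − e^(−k₂τ)).
e^(−k₁τ) = e^(−0.312×18.8) = e^(−5.866) = 0.002835; e^(−k₂τ) = e^(−1.081) = 0.3393.
C_B = 0.312×2.12/(0.0575−0.312) × (0.002835−0.3393) = (-2.599)×(-0.3364) = 0.8744 kmol/m³.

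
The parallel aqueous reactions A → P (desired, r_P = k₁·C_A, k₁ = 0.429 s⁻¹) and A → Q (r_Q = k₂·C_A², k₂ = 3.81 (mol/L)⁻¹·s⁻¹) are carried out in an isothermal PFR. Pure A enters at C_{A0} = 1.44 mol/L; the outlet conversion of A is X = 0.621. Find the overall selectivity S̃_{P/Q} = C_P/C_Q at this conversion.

0.121

C_A = C_{A0}(1−X) = 0.5458 mol/L.
Along a PFR/batch, dC_P/dC_A = −r_P/(r_P+r_Q) = −k₁/(k₁+k₂·C_A).
Integrating from C_{A0} to C_A: C_P = (0.429/3.81)·ln[(0.429+3.81·1.44)/(0.429+3.81·0.546)] = 0.1126·ln(5.915/2.508) = 0.09660 mol/L.
C_Q = (C_{A0}−C_A)−C_P = 0.7976 mol/L; S̃_{P/Q} = 0.09660/0.7976 = 0.121.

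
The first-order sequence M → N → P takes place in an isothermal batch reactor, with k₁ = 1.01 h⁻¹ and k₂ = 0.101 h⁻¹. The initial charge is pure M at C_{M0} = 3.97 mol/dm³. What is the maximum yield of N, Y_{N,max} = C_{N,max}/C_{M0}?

Evaluating C_N at t_opt = ln(k₂/k₁)/(k₂−k₁) gives C_{N,max}/C_{M0} = (k₁/k₂)^[k₂/(k₂−k₁)].
= (1.01/0.101)^(0.101/(0.101−1.01)) = (10.00)^(-0.1111) = 0.7743.

0.774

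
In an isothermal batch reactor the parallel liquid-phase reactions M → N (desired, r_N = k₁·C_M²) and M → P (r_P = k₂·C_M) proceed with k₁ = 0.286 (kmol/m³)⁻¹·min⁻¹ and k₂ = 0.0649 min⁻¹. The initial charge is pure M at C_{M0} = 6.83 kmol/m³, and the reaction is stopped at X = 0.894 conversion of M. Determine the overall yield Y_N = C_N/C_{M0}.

0.827

C_M = C_{M0}(1−X) = 0.7240 kmol/m³.
Along a PFR/batch, dC_P/dC_M = −r_P/(r_N+r_P) = −k₂/(k₂+k₁·C_M).
Integrating from C_{M0} to C_M: C_P = (0.0649/0.286)·ln[(0.0649+0.286·6.83)/(0.0649+0.286·0.724)] = 0.2269·ln(2.018/0.2720) = 0.4548 kmol/m³.
Then C_N = (C_{M0}−C_M) − C_P = 6.106 − 0.4548 = 5.651 kmol/m³.
Y_N = C_N/C_{M0} = 5.651/6.83 = 0.827.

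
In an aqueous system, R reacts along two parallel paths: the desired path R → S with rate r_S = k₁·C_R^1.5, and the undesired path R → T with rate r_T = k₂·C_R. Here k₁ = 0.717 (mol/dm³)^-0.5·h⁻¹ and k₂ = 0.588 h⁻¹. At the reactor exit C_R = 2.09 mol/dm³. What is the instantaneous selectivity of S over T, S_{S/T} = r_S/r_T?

1.76

S_{S/T} = r_S/r_T = (k₁·C_R^1.5)/(k₂·C_R) = (k₁/k₂)·C_R^0.5.
= (0.717×2.090^1.5) / (0.588×2.090) = 2.166/1.229 = 1.76.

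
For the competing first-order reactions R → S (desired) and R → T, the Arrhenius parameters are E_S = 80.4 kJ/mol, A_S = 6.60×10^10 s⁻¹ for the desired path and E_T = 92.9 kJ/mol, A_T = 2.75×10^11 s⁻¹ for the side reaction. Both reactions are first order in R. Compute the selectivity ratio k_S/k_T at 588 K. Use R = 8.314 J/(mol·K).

With equal orders, S_{S/T} = k_S/k_T = (A_S/A_T)·exp[(E_T−E_S)/(RT)].
(E_T−E_S)/(RT) = (92.9−80.4)×10³/(8.314×588) = 12500/4889 = 2.557.
k_S/k_T = (6.60×10^10/2.75×10^11)·exp(2.557) = 0.2400 × 12.90 = 3.10.

3.10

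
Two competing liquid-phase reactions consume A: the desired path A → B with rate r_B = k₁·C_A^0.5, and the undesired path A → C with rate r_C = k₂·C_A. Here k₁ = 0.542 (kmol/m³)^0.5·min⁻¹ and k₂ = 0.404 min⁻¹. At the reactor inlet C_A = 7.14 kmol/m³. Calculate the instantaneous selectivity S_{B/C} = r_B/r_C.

0.502

S_{B/C} = r_B/r_C = (k₁·C_A^0.5)/(k₂·C_A) = (k₁/k₂)·C_A^-0.5.
= (0.542×7.140^0.5) / (0.404×7.140) = 1.448/2.885 = 0.502.
The undesired path is higher order in A, so low C_A (CSTR or dilute feed) favours B.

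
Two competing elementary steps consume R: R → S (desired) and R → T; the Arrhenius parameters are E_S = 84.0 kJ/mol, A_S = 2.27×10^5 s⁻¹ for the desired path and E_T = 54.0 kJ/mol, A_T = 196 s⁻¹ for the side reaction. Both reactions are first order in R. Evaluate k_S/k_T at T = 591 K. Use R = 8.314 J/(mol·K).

2.58

With equal orders, S_{S/T} = k_S/k_T = (A_S/A_T)·exp[(E_T−E_S)/(RT)].
(E_T−E_S)/(RT) = (54.0−84.0)×10³/(8.314×591) = -30000/4914 = -6.106.
k_S/k_T = (2.27×10^5/196)·exp(-6.106) = 1158 × 0.002230 = 2.58.
Since E_S > E_T, raising the temperature improves selectivity toward S.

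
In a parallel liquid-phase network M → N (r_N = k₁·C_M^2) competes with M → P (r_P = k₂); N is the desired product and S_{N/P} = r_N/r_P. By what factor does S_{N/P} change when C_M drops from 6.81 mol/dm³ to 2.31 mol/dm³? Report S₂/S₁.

S_{N/P} = (k₁/k₂)·C_M^2, so S₂/S₁ = (C_{M,2}/C_{M,1})^2.
= (2.31/6.81)^2 = (0.3392)^2 = 0.115.

0.115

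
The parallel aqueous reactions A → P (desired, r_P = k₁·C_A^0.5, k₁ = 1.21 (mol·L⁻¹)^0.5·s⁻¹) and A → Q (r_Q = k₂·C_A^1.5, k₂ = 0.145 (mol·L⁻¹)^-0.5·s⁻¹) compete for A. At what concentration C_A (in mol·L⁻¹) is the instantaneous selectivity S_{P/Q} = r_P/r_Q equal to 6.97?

S_{P/Q} = (k₁/k₂)·C_A⁻¹ ⇒ C_A = (S·k₂/k₁)^(-1).
= (6.97×0.145/1.21)^(-1) = (0.8352)^(-1) = 1.20 mol·L⁻¹.

1.20 mol·L⁻¹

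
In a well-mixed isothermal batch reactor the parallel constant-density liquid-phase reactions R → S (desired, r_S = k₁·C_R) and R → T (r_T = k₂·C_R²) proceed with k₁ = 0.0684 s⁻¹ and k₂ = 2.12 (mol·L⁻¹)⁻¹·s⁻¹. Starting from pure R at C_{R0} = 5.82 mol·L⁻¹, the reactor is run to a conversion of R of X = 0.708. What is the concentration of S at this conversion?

0.0393 mol·L⁻¹

C_R = C_{R0}(1−X) = 1.699 mol·L⁻¹.
Along a PFR/batch, dC_S/dC_R = −r_S/(r_S+r_T) = −k₁/(k₁+k₂·C_R).
Integrating from C_{R0} to C_R: C_S = (0.0684/2.12)·ln[(0.0684+2.12·5.82)/(0.0684+2.12·1.70)] = 0.03226·ln(12.41/3.671) = 0.03929 mol·L⁻¹.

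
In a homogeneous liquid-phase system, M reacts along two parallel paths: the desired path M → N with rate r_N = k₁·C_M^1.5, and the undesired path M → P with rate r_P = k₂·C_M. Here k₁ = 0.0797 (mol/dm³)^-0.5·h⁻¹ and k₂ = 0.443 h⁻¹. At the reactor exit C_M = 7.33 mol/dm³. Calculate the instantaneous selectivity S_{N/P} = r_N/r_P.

0.487

S_{N/P} = r_N/r_P = (k₁·C_M^1.5)/(k₂·C_M) = (k₁/k₂)·C_M^0.5.
= (0.0797×7.330^1.5) / (0.443×7.330) = 1.582/3.247 = 0.487.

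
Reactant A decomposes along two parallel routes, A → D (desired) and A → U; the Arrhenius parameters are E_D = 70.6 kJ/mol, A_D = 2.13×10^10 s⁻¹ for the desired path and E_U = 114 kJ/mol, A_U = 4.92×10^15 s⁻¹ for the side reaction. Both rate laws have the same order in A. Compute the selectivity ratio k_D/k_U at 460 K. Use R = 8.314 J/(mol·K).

Since both paths have the same order in A, the concentration cancels and S_{D/U} = k_D/k_U = (A_D/A_U)·exp[(E_U−E_D)/(RT)].
(E_U−E_D)/(RT) = (114−70.6)×10³/(8.314×460) = 43400/3824 = 11.35.
k_D/k_U = (2.13×10^10/4.92×10^15)·exp(11.35) = 4.329×10^-6 × 84801 = 0.367.

0.367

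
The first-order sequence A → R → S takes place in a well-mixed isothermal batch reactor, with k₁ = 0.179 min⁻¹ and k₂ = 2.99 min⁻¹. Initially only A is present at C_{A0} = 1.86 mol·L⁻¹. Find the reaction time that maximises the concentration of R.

The intermediate peaks when r₁ = r₂, i.e. k₁e^(−k₁t) = k₂e^(−k₂t), giving t_opt = ln(k₂/k₁)/(k₂−k₁).
= ln(2.99/0.179)/(2.99−0.179) = ln(16.70)/2.811 = 2.816/2.811 = 1.00 min.

1.00 min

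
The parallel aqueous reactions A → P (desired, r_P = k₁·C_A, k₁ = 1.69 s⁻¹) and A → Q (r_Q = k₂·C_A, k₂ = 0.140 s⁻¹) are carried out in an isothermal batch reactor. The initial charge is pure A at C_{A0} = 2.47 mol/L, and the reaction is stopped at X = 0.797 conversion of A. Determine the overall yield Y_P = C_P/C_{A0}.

0.736

C_A = C_{A0}(1−X) = 0.5014 mol/L.
Both paths are first order in A, so the instantaneous fraction to P is constant: dC_P/d(−C_A) = k₁/(k₁+k₂) = 0.9235.
C_P = 0.9235·(C_{A0}−C_A) = 0.9235×1.969 = 1.82 mol/L.
Y_P = C_P/C_{A0} = 1.818/2.47 = 0.736.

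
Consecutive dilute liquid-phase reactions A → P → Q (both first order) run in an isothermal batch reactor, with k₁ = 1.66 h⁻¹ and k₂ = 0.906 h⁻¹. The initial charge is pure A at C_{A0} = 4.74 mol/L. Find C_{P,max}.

2.29 mol/L

For a first-order series the maximum intermediate yield is C_{P,max}/C_{A0} = (k₁/k₂)^[k₂/(k₂−k₁)].
= (1.66/0.906)^(0.906/(0.906−1.66)) = (1.832)^(-1.202) = 0.4831.
C_{P,max} = 0.4831×4.74 = 2.29 mol/L.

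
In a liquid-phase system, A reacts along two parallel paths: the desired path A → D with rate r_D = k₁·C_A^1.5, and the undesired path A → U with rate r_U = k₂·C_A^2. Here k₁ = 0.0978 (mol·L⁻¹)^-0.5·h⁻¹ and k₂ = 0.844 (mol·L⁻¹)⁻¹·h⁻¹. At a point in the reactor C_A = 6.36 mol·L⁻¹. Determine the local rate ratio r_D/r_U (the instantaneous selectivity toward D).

S_{D/U} = r_D/r_U = (k₁·C_A^1.5)/(k₂·C_A^2) = (k₁/k₂)·C_A^-0.5.
= (0.0978×6.360^1.5) / (0.844×6.360^2) = 1.569/34.14 = 0.0459.
The undesired path is higher order in A, so low C_A (CSTR or dilute feed) favours D.

0.0459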